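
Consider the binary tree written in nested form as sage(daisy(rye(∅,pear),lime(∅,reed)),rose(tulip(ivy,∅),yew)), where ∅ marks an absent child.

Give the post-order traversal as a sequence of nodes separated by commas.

Post-order visits the left subtree, then the right subtree, then the node.
At sage: go left to daisy.
  At daisy: go left to rye.
    At rye: no left child.
    At rye: go right to pear.
      pear is a leaf — visit pear.
    Visit rye.
  At daisy: go right to lime.
    At lime: no left child.
    At lime: go right to reed.
      reed is a leaf — visit reed.
    Visit lime.
  Visit daisy.
At sage: go right to rose.
  At rose: go left to tulip.
    At tulip: go left to ivy.
      ivy is a leaf — visit ivy.
    At tulip: no right child.
    Visit tulip.
  At rose: go right to yew.
    yew is a leaf — visit yew.
  Visit rose.
Visit sage.

pear, rye, reed, lime, daisy, ivy, tulip, yew, rose, sage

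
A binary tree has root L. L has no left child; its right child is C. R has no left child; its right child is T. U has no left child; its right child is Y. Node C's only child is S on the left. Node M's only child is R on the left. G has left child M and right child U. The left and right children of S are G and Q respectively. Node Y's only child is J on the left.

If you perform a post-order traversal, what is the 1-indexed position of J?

4

Post-order visits the left subtree, then the right subtree, then the node.
At L: no left child.
At L: go right to C.
  At C: go left to S.
    At S: go left to G.
      At G: go left to M.
        At M: go left to R.
          At R: no left child.
          At R: go right to T.
            T is a leaf — visit T.
          Visit R.
        At M: no right child.
        Visit M.
      At G: go right to U.
        At U: no left child.
        At U: go right to Y.
          At Y: go left to J.
            J is a leaf — visit J.
          At Y: no right child.
          Visit Y.
        Visit U.
      Visit G.
    At S: go right to Q.
      Q is a leaf — visit Q.
    Visit S.
  At C: no right child.
  Visit C.
Visit L.
Full post-order sequence: T, R, M, J, Y, U, G, Q, S, C, L.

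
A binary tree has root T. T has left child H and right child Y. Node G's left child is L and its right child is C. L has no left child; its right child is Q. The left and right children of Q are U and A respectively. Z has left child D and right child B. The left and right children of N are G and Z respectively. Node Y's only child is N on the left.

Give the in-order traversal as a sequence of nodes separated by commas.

H, T, L, U, Q, A, G, C, N, D, Z, B, Y

In-order visits the left subtree, then the node, then the right subtree.
At T: go left to H.
  H is a leaf — visit H.
Visit T.
At T: go right to Y.
  At Y: go left to N.
    At N: go left to G.
      At G: go left to L.
        At L: no left child.
        Visit L.
        At L: go right to Q.
          At Q: go left to U.
            U is a leaf — visit U.
          Visit Q.
          At Q: go right to A.
            A is a leaf — visit A.
      Visit G.
      At G: go right to C.
        C is a leaf — visit C.
    Visit N.
    At N: go right to Z.
      At Z: go left to D.
        D is a leaf — visit D.
      Visit Z.
      At Z: go right to B.
        B is a leaf — visit B.
  Visit Y.
  At Y: no right child.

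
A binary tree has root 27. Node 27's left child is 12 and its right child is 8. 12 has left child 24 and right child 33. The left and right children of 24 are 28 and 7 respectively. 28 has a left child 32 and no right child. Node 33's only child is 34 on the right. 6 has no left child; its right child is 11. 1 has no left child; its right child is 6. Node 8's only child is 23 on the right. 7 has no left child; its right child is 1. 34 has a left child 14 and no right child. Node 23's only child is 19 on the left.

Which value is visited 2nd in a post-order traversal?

Post-order visits the left subtree, then the right subtree, then the node.
At 27: go left to 12.
  At 12: go left to 24.
    At 24: go left to 28.
      At 28: go left to 32.
        32 is a leaf — visit 32.
      At 28: no right child.
      Visit 28.
    At 24: go right to 7.
      At 7: no left child.
      At 7: go right to 1.
        At 1: no left child.
        At 1: go right to 6.
          At 6: no left child.
          At 6: go right to 11.
            11 is a leaf — visit 11.
          Visit 6.
        Visit 1.
      Visit 7.
    Visit 24.
  At 12: go right to 33.
    At 33: no left child.
    At 33: go right to 34.
      At 34: go left to 14.
        14 is a leaf — visit 14.
      At 34: no right child.
      Visit 34.
    Visit 33.
  Visit 12.
At 27: go right to 8.
  At 8: no left child.
  At 8: go right to 23.
    At 23: go left to 19.
      19 is a leaf — visit 19.
    At 23: no right child.
    Visit 23.
  Visit 8.
Visit 27.
Full post-order sequence: 32, 28, 11, 6, 1, 7, 24, 14, 34, 33, 12, 19, 23, 8, 27.

28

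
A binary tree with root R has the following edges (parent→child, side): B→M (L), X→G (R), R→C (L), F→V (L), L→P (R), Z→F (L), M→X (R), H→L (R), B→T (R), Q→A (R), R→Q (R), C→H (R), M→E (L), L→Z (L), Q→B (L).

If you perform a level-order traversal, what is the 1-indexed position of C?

2

Level-order visits nodes level by level from the root, left to right within each level.
Level 0: R
Level 1: C, Q
Level 2: H, B, A
Level 3: L, M, T
Level 4: Z, P, E, X
Level 5: F, G
Level 6: V
Full level-order sequence: R, C, Q, H, B, A, L, M, T, Z, P, E, X, F, G, V.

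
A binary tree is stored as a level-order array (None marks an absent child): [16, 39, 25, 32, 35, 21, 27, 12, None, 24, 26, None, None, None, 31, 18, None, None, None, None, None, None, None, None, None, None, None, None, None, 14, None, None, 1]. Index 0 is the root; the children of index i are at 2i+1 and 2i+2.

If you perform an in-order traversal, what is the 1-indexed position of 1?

2

In-order visits the left subtree, then the node, then the right subtree.
At 16: go left to 39.
  At 39: go left to 32.
    At 32: go left to 12.
      At 12: go left to 18.
        At 18: no left child.
        Visit 18.
        At 18: go right to 1.
          1 is a leaf — visit 1.
      Visit 12.
      At 12: no right child.
    Visit 32.
    At 32: no right child.
  Visit 39.
  At 39: go right to 35.
    At 35: go left to 24.
      24 is a leaf — visit 24.
    Visit 35.
    At 35: go right to 26.
      26 is a leaf — visit 26.
Visit 16.
At 16: go right to 25.
  At 25: go left to 21.
    21 is a leaf — visit 21.
  Visit 25.
  At 25: go right to 27.
    At 27: no left child.
    Visit 27.
    At 27: go right to 31.
      At 31: go left to 14.
        14 is a leaf — visit 14.
      Visit 31.
      At 31: no right child.
Full in-order sequence: 18, 1, 12, 32, 39, 24, 35, 26, 16, 21, 25, 27, 14, 31.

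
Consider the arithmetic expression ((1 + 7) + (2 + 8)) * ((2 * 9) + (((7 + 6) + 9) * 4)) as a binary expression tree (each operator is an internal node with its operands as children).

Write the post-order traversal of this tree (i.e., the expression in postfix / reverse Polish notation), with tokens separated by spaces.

Post-order on an expression tree gives postfix notation: for each operator, emit left operand, right operand, then the operator.

1 7 + 2 8 + + 2 9 * 7 6 + 9 + 4 * + *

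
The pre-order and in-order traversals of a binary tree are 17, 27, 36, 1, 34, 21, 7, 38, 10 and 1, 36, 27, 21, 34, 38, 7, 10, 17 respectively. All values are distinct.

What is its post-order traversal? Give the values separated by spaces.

1 36 21 38 10 7 34 27 17

The first element of pre-order is the root; it splits in-order into left and right subtrees.
Root 17: left subtree has 8 nodes {1, 36, 27, 21, 34, 38, 7, 10}, right has 0 { }.
  Root 27: left subtree has 2 nodes {1, 36}, right has 5 {21, 34, 38, 7, 10}.
    Root 36: left subtree has 1 node {1}, right has 0 { }.
    Root 34: left subtree has 1 node {21}, right has 3 {38, 7, 10}.
      Root 7: left subtree has 1 node {38}, right has 1 {10}.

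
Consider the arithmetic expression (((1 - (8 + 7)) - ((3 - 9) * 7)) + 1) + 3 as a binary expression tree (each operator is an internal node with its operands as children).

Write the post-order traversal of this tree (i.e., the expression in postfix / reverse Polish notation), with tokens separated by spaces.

1 8 7 + - 3 9 - 7 * - 1 + 3 +

Post-order on an expression tree gives postfix notation: for each operator, emit left operand, right operand, then the operator.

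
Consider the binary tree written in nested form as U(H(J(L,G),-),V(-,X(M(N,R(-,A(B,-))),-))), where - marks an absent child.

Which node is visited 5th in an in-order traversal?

In-order visits the left subtree, then the node, then the right subtree.
At U: go left to H.
  At H: go left to J.
    At J: go left to L.
      L is a leaf — visit L.
    Visit J.
    At J: go right to G.
      G is a leaf — visit G.
  Visit H.
  At H: no right child.
Visit U.
At U: go right to V.
  At V: no left child.
  Visit V.
  At V: go right to X.
    At X: go left to M.
      At M: go left to N.
        N is a leaf — visit N.
      Visit M.
      At M: go right to R.
        At R: no left child.
        Visit R.
        At R: go right to A.
          At A: go left to B.
            B is a leaf — visit B.
          Visit A.
          At A: no right child.
    Visit X.
    At X: no right child.
Full in-order sequence: L, J, G, H, U, V, N, M, R, B, A, X.

U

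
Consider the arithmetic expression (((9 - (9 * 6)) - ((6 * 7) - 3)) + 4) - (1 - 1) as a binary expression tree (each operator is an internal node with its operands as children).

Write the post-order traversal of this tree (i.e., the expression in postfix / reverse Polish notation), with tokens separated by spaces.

Post-order on an expression tree gives postfix notation: for each operator, emit left operand, right operand, then the operator.

9 9 6 * - 6 7 * 3 - - 4 + 1 1 - -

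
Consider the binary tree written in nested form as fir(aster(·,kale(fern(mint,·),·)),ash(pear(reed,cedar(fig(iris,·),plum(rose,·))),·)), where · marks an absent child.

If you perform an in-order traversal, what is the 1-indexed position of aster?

In-order visits the left subtree, then the node, then the right subtree.
At fir: go left to aster.
  At aster: no left child.
  Visit aster.
  At aster: go right to kale.
    At kale: go left to fern.
      At fern: go left to mint.
        mint is a leaf — visit mint.
      Visit fern.
      At fern: no right child.
    Visit kale.
    At kale: no right child.
Visit fir.
At fir: go right to ash.
  At ash: go left to pear.
    At pear: go left to reed.
      reed is a leaf — visit reed.
    Visit pear.
    At pear: go right to cedar.
      At cedar: go left to fig.
        At fig: go left to iris.
          iris is a leaf — visit iris.
        Visit fig.
        At fig: no right child.
      Visit cedar.
      At cedar: go right to plum.
        At plum: go left to rose.
          rose is a leaf — visit rose.
        Visit plum.
        At plum: no right child.
  Visit ash.
  At ash: no right child.
Full in-order sequence: aster, mint, fern, kale, fir, reed, pear, iris, fig, cedar, rose, plum, ash.

1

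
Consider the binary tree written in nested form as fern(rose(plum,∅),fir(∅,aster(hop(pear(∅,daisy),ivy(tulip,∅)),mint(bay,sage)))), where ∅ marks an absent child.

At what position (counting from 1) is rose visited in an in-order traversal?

In-order visits the left subtree, then the node, then the right subtree.
At fern: go left to rose.
  At rose: go left to plum.
    plum is a leaf — visit plum.
  Visit rose.
  At rose: no right child.
Visit fern.
At fern: go right to fir.
  At fir: no left child.
  Visit fir.
  At fir: go right to aster.
    At aster: go left to hop.
      At hop: go left to pear.
        At pear: no left child.
        Visit pear.
        At pear: go right to daisy.
          daisy is a leaf — visit daisy.
      Visit hop.
      At hop: go right to ivy.
        At ivy: go left to tulip.
          tulip is a leaf — visit tulip.
        Visit ivy.
        At ivy: no right child.
    Visit aster.
    At aster: go right to mint.
      At mint: go left to bay.
        bay is a leaf — visit bay.
      Visit mint.
      At mint: go right to sage.
        sage is a leaf — visit sage.
Full in-order sequence: plum, rose, fern, fir, pear, daisy, hop, tulip, ivy, aster, bay, mint, sage.

2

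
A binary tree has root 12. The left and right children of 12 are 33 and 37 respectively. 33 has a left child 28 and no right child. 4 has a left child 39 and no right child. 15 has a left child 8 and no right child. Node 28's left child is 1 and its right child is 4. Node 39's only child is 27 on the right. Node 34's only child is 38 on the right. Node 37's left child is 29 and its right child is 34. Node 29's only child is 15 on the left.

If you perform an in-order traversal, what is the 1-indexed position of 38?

13

In-order visits the left subtree, then the node, then the right subtree.
At 12: go left to 33.
  At 33: go left to 28.
    At 28: go left to 1.
      1 is a leaf — visit 1.
    Visit 28.
    At 28: go right to 4.
      At 4: go left to 39.
        At 39: no left child.
        Visit 39.
        At 39: go right to 27.
          27 is a leaf — visit 27.
      Visit 4.
      At 4: no right child.
  Visit 33.
  At 33: no right child.
Visit 12.
At 12: go right to 37.
  At 37: go left to 29.
    At 29: go left to 15.
      At 15: go left to 8.
        8 is a leaf — visit 8.
      Visit 15.
      At 15: no right child.
    Visit 29.
    At 29: no right child.
  Visit 37.
  At 37: go right to 34.
    At 34: no left child.
    Visit 34.
    At 34: go right to 38.
      38 is a leaf — visit 38.
Full in-order sequence: 1, 28, 39, 27, 4, 33, 12, 8, 15, 29, 37, 34, 38.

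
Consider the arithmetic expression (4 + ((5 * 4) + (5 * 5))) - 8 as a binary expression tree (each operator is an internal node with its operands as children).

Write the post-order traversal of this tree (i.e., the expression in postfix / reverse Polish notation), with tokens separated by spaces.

4 5 4 * 5 5 * + + 8 -

Post-order on an expression tree gives postfix notation: for each operator, emit left operand, right operand, then the operator.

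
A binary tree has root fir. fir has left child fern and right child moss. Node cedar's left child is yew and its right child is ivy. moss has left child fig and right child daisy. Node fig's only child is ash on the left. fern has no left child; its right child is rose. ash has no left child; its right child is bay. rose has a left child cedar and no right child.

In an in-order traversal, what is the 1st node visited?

In-order visits the left subtree, then the node, then the right subtree.
At fir: go left to fern.
  At fern: no left child.
  Visit fern.
  At fern: go right to rose.
    At rose: go left to cedar.
      At cedar: go left to yew.
        yew is a leaf — visit yew.
      Visit cedar.
      At cedar: go right to ivy.
        ivy is a leaf — visit ivy.
    Visit rose.
    At rose: no right child.
Visit fir.
At fir: go right to moss.
  At moss: go left to fig.
    At fig: go left to ash.
      At ash: no left child.
      Visit ash.
      At ash: go right to bay.
        bay is a leaf — visit bay.
    Visit fig.
    At fig: no right child.
  Visit moss.
  At moss: go right to daisy.
    daisy is a leaf — visit daisy.
Full in-order sequence: fern, yew, cedar, ivy, rose, fir, ash, bay, fig, moss, daisy.

fern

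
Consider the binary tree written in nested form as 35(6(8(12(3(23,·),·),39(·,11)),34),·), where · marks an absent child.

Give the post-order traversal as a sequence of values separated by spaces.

23 3 12 11 39 8 34 6 35

Post-order visits the left subtree, then the right subtree, then the node.
At 35: go left to 6.
  At 6: go left to 8.
    At 8: go left to 12.
      At 12: go left to 3.
        At 3: go left to 23.
          23 is a leaf — visit 23.
        At 3: no right child.
        Visit 3.
      At 12: no right child.
      Visit 12.
    At 8: go right to 39.
      At 39: no left child.
      At 39: go right to 11.
        11 is a leaf — visit 11.
      Visit 39.
    Visit 8.
  At 6: go right to 34.
    34 is a leaf — visit 34.
  Visit 6.
At 35: no right child.
Visit 35.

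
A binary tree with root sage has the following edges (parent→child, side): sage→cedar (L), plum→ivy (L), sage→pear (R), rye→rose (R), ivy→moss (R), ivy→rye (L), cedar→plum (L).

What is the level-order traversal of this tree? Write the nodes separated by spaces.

Level-order visits nodes level by level from the root, left to right within each level.
Level 0: sage
Level 1: cedar, pear
Level 2: plum
Level 3: ivy
Level 4: rye, moss
Level 5: rose

sage cedar pear plum ivy rye moss rose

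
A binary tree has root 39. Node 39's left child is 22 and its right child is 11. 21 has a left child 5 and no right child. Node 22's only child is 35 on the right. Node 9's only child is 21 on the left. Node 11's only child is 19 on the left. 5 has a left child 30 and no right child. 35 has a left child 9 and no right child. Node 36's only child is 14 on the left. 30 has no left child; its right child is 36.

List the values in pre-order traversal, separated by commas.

Pre-order visits the node, then its left subtree, then its right subtree.
Visit 39.
At 39: go left to 22.
  Visit 22.
  At 22: no left child.
  At 22: go right to 35.
    Visit 35.
    At 35: go left to 9.
      Visit 9.
      At 9: go left to 21.
        Visit 21.
        At 21: go left to 5.
          Visit 5.
          At 5: go left to 30.
            Visit 30.
            At 30: no left child.
            At 30: go right to 36.
              Visit 36.
              At 36: go left to 14.
                14 is a leaf — visit 14.
              At 36: no right child.
          At 5: no right child.
        At 21: no right child.
      At 9: no right child.
    At 35: no right child.
At 39: go right to 11.
  Visit 11.
  At 11: go left to 19.
    19 is a leaf — visit 19.
  At 11: no right child.

39, 22, 35, 9, 21, 5, 30, 36, 14, 11, 19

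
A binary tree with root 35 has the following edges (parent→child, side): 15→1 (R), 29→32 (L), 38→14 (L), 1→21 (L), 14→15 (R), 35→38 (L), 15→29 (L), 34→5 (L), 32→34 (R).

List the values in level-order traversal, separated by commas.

35, 38, 14, 15, 29, 1, 32, 21, 34, 5

Level-order visits nodes level by level from the root, left to right within each level.
Level 0: 35
Level 1: 38
Level 2: 14
Level 3: 15
Level 4: 29, 1
Level 5: 32, 21
Level 6: 34
Level 7: 5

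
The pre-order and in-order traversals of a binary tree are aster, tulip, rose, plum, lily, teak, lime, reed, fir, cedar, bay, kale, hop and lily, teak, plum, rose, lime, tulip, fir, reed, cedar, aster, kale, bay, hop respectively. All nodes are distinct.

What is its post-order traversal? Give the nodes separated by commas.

teak, lily, plum, lime, rose, fir, cedar, reed, tulip, kale, hop, bay, aster

The first element of pre-order is the root; it splits in-order into left and right subtrees.
Root aster: left subtree has 9 nodes {lily, teak, plum, rose, lime, tulip, fir, reed, cedar}, right has 3 {kale, bay, hop}.
  Root tulip: left subtree has 5 nodes {lily, teak, plum, rose, lime}, right has 3 {fir, reed, cedar}.
    Root rose: left subtree has 3 nodes {lily, teak, plum}, right has 1 {lime}.
      Root plum: left subtree has 2 nodes {lily, teak}, right has 0 { }.
        Root lily: left subtree has 0 nodes { }, right has 1 {teak}.
    Root reed: left subtree has 1 node {fir}, right has 1 {cedar}.
  Root bay: left subtree has 1 node {kale}, right has 1 {hop}.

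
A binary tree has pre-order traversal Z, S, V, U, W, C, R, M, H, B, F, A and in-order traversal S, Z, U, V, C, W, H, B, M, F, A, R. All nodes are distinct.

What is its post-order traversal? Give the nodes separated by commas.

S, U, C, B, H, A, F, M, R, W, V, Z

The first element of pre-order is the root; it splits in-order into left and right subtrees.
Root Z: left subtree has 1 node {S}, right has 10 {U, V, C, W, H, B, M, F, A, R}.
  Root V: left subtree has 1 node {U}, right has 8 {C, W, H, B, M, F, A, R}.
    Root W: left subtree has 1 node {C}, right has 6 {H, B, M, F, A, R}.
      Root R: left subtree has 5 nodes {H, B, M, F, A}, right has 0 { }.
        Root M: left subtree has 2 nodes {H, B}, right has 2 {F, A}.
          Root H: left subtree has 0 nodes { }, right has 1 {B}.
          Root F: left subtree has 0 nodes { }, right has 1 {A}.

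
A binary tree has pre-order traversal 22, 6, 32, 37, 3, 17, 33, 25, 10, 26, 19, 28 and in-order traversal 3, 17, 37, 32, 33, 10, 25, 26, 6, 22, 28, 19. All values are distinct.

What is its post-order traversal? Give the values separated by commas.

The first element of pre-order is the root; it splits in-order into left and right subtrees.
Root 22: left subtree has 9 nodes {3, 17, 37, 32, 33, 10, 25, 26, 6}, right has 2 {28, 19}.
  Root 6: left subtree has 8 nodes {3, 17, 37, 32, 33, 10, 25, 26}, right has 0 { }.
    Root 32: left subtree has 3 nodes {3, 17, 37}, right has 4 {33, 10, 25, 26}.
      Root 37: left subtree has 2 nodes {3, 17}, right has 0 { }.
        Root 3: left subtree has 0 nodes { }, right has 1 {17}.
      Root 33: left subtree has 0 nodes { }, right has 3 {10, 25, 26}.
        Root 25: left subtree has 1 node {10}, right has 1 {26}.
  Root 19: left subtree has 1 node {28}, right has 0 { }.

17, 3, 37, 10, 26, 25, 33, 32, 6, 28, 19, 22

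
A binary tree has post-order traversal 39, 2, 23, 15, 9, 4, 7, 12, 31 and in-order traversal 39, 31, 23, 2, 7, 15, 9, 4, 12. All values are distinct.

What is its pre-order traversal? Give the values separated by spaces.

The last element of post-order is the root; it splits in-order into left and right subtrees.
Root 31: left subtree has 1 node {39}, right has 7 {23, 2, 7, 15, 9, 4, 12}.
  Root 12: left subtree has 6 nodes {23, 2, 7, 15, 9, 4}, right has 0 { }.
    Root 7: left subtree has 2 nodes {23, 2}, right has 3 {15, 9, 4}.
      Root 23: left subtree has 0 nodes { }, right has 1 {2}.
      Root 4: left subtree has 2 nodes {15, 9}, right has 0 { }.
        Root 9: left subtree has 1 node {15}, right has 0 { }.

31 39 12 7 23 2 4 9 15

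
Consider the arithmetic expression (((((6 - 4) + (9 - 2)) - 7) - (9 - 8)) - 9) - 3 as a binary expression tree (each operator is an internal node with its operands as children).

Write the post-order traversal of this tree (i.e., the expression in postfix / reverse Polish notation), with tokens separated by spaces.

6 4 - 9 2 - + 7 - 9 8 - - 9 - 3 -

Post-order on an expression tree gives postfix notation: for each operator, emit left operand, right operand, then the operator.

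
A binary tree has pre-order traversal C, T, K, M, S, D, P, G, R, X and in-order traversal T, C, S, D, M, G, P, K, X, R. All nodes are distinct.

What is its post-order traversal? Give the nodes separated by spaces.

T D S G P M X R K C

The first element of pre-order is the root; it splits in-order into left and right subtrees.
Root C: left subtree has 1 node {T}, right has 8 {S, D, M, G, P, K, X, R}.
  Root K: left subtree has 5 nodes {S, D, M, G, P}, right has 2 {X, R}.
    Root M: left subtree has 2 nodes {S, D}, right has 2 {G, P}.
      Root S: left subtree has 0 nodes { }, right has 1 {D}.
      Root P: left subtree has 1 node {G}, right has 0 { }.
    Root R: left subtree has 1 node {X}, right has 0 { }.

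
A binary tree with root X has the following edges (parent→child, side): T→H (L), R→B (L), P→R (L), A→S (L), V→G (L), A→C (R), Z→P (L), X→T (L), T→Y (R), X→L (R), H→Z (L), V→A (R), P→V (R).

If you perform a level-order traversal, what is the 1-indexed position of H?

Level-order visits nodes level by level from the root, left to right within each level.
Level 0: X
Level 1: T, L
Level 2: H, Y
Level 3: Z
Level 4: P
Level 5: R, V
Level 6: B, G, A
Level 7: S, C
Full level-order sequence: X, T, L, H, Y, Z, P, R, V, B, G, A, S, C.

4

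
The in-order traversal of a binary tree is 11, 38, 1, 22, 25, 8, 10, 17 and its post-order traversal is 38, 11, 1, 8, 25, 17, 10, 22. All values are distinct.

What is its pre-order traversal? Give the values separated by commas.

The last element of post-order is the root; it splits in-order into left and right subtrees.
Root 22: left subtree has 3 nodes {11, 38, 1}, right has 4 {25, 8, 10, 17}.
  Root 1: left subtree has 2 nodes {11, 38}, right has 0 { }.
    Root 11: left subtree has 0 nodes { }, right has 1 {38}.
  Root 10: left subtree has 2 nodes {25, 8}, right has 1 {17}.
    Root 25: left subtree has 0 nodes { }, right has 1 {8}.

22, 1, 11, 38, 10, 25, 8, 17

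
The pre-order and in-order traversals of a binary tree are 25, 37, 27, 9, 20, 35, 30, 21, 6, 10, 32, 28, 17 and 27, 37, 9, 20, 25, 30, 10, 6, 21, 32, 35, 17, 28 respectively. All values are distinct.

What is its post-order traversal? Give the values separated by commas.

27, 20, 9, 37, 10, 6, 32, 21, 30, 17, 28, 35, 25

The first element of pre-order is the root; it splits in-order into left and right subtrees.
Root 25: left subtree has 4 nodes {27, 37, 9, 20}, right has 8 {30, 10, 6, 21, 32, 35, 17, 28}.
  Root 37: left subtree has 1 node {27}, right has 2 {9, 20}.
    Root 9: left subtree has 0 nodes { }, right has 1 {20}.
  Root 35: left subtree has 5 nodes {30, 10, 6, 21, 32}, right has 2 {17, 28}.
    Root 30: left subtree has 0 nodes { }, right has 4 {10, 6, 21, 32}.
      Root 21: left subtree has 2 nodes {10, 6}, right has 1 {32}.
        Root 6: left subtree has 1 node {10}, right has 0 { }.
    Root 28: left subtree has 1 node {17}, right has 0 { }.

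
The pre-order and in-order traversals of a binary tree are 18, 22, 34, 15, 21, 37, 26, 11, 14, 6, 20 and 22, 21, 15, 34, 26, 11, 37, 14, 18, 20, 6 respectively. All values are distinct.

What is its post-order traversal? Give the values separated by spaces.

The first element of pre-order is the root; it splits in-order into left and right subtrees.
Root 18: left subtree has 8 nodes {22, 21, 15, 34, 26, 11, 37, 14}, right has 2 {20, 6}.
  Root 22: left subtree has 0 nodes { }, right has 7 {21, 15, 34, 26, 11, 37, 14}.
    Root 34: left subtree has 2 nodes {21, 15}, right has 4 {26, 11, 37, 14}.
      Root 15: left subtree has 1 node {21}, right has 0 { }.
      Root 37: left subtree has 2 nodes {26, 11}, right has 1 {14}.
        Root 26: left subtree has 0 nodes { }, right has 1 {11}.
  Root 6: left subtree has 1 node {20}, right has 0 { }.

21 15 11 26 14 37 34 22 20 6 18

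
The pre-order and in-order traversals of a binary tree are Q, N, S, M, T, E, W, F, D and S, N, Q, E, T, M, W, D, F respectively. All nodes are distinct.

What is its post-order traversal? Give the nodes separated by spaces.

The first element of pre-order is the root; it splits in-order into left and right subtrees.
Root Q: left subtree has 2 nodes {S, N}, right has 6 {E, T, M, W, D, F}.
  Root N: left subtree has 1 node {S}, right has 0 { }.
  Root M: left subtree has 2 nodes {E, T}, right has 3 {W, D, F}.
    Root T: left subtree has 1 node {E}, right has 0 { }.
    Root W: left subtree has 0 nodes { }, right has 2 {D, F}.
      Root F: left subtree has 1 node {D}, right has 0 { }.

S N E T D F W M Q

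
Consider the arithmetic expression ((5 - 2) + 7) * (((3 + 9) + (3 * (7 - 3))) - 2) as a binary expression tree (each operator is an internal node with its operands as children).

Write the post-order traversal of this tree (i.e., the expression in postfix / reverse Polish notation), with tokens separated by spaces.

Post-order on an expression tree gives postfix notation: for each operator, emit left operand, right operand, then the operator.

5 2 - 7 + 3 9 + 3 7 3 - * + 2 - *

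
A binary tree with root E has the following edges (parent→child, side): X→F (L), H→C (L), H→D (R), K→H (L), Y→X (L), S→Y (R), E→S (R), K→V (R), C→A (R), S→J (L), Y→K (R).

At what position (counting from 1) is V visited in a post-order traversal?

8

Post-order visits the left subtree, then the right subtree, then the node.
At E: no left child.
At E: go right to S.
  At S: go left to J.
    J is a leaf — visit J.
  At S: go right to Y.
    At Y: go left to X.
      At X: go left to F.
        F is a leaf — visit F.
      At X: no right child.
      Visit X.
    At Y: go right to K.
      At K: go left to H.
        At H: go left to C.
          At C: no left child.
          At C: go right to A.
            A is a leaf — visit A.
          Visit C.
        At H: go right to D.
          D is a leaf — visit D.
        Visit H.
      At K: go right to V.
        V is a leaf — visit V.
      Visit K.
    Visit Y.
  Visit S.
Visit E.
Full post-order sequence: J, F, X, A, C, D, H, V, K, Y, S, E.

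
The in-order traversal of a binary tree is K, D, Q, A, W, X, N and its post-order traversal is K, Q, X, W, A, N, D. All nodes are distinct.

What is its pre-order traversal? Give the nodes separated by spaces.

The last element of post-order is the root; it splits in-order into left and right subtrees.
Root D: left subtree has 1 node {K}, right has 5 {Q, A, W, X, N}.
  Root N: left subtree has 4 nodes {Q, A, W, X}, right has 0 { }.
    Root A: left subtree has 1 node {Q}, right has 2 {W, X}.
      Root W: left subtree has 0 nodes { }, right has 1 {X}.

D K N A Q W X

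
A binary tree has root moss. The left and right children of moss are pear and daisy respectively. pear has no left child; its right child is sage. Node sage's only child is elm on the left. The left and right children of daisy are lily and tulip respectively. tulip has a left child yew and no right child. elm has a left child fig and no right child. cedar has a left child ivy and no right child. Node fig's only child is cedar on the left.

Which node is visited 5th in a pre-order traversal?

Pre-order visits the node, then its left subtree, then its right subtree.
Visit moss.
At moss: go left to pear.
  Visit pear.
  At pear: no left child.
  At pear: go right to sage.
    Visit sage.
    At sage: go left to elm.
      Visit elm.
      At elm: go left to fig.
        Visit fig.
        At fig: go left to cedar.
          Visit cedar.
          At cedar: go left to ivy.
            ivy is a leaf — visit ivy.
          At cedar: no right child.
        At fig: no right child.
      At elm: no right child.
    At sage: no right child.
At moss: go right to daisy.
  Visit daisy.
  At daisy: go left to lily.
    lily is a leaf — visit lily.
  At daisy: go right to tulip.
    Visit tulip.
    At tulip: go left to yew.
      yew is a leaf — visit yew.
    At tulip: no right child.
Full pre-order sequence: moss, pear, sage, elm, fig, cedar, ivy, daisy, lily, tulip, yew.

fig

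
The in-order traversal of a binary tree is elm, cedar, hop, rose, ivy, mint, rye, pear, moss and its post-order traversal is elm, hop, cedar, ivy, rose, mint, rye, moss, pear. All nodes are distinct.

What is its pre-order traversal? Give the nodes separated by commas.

The last element of post-order is the root; it splits in-order into left and right subtrees.
Root pear: left subtree has 7 nodes {elm, cedar, hop, rose, ivy, mint, rye}, right has 1 {moss}.
  Root rye: left subtree has 6 nodes {elm, cedar, hop, rose, ivy, mint}, right has 0 { }.
    Root mint: left subtree has 5 nodes {elm, cedar, hop, rose, ivy}, right has 0 { }.
      Root rose: left subtree has 3 nodes {elm, cedar, hop}, right has 1 {ivy}.
        Root cedar: left subtree has 1 node {elm}, right has 1 {hop}.

pear, rye, mint, rose, cedar, elm, hop, ivy, moss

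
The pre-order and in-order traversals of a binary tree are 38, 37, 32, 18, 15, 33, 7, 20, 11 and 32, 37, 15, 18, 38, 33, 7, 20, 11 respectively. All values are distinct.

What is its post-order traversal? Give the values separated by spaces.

The first element of pre-order is the root; it splits in-order into left and right subtrees.
Root 38: left subtree has 4 nodes {32, 37, 15, 18}, right has 4 {33, 7, 20, 11}.
  Root 37: left subtree has 1 node {32}, right has 2 {15, 18}.
    Root 18: left subtree has 1 node {15}, right has 0 { }.
  Root 33: left subtree has 0 nodes { }, right has 3 {7, 20, 11}.
    Root 7: left subtree has 0 nodes { }, right has 2 {20, 11}.
      Root 20: left subtree has 0 nodes { }, right has 1 {11}.

32 15 18 37 11 20 7 33 38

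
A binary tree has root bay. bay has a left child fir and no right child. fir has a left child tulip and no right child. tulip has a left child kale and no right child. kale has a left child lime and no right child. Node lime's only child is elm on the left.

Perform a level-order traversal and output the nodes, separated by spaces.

bay fir tulip kale lime elm

Level-order visits nodes level by level from the root, left to right within each level.
Level 0: bay
Level 1: fir
Level 2: tulip
Level 3: kale
Level 4: lime
Level 5: elm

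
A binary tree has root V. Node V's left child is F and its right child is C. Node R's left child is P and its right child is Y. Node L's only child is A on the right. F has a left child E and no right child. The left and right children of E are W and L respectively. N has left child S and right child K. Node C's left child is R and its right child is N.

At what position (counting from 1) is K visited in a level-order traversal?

Level-order visits nodes level by level from the root, left to right within each level.
Level 0: V
Level 1: F, C
Level 2: E, R, N
Level 3: W, L, P, Y, S, K
Level 4: A
Full level-order sequence: V, F, C, E, R, N, W, L, P, Y, S, K, A.

12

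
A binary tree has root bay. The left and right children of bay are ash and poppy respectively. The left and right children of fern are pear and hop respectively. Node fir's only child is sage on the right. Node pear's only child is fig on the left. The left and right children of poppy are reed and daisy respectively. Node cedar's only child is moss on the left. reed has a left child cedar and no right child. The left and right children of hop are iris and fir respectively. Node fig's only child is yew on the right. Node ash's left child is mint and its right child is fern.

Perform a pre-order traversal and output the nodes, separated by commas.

Pre-order visits the node, then its left subtree, then its right subtree.
Visit bay.
At bay: go left to ash.
  Visit ash.
  At ash: go left to mint.
    mint is a leaf — visit mint.
  At ash: go right to fern.
    Visit fern.
    At fern: go left to pear.
      Visit pear.
      At pear: go left to fig.
        Visit fig.
        At fig: no left child.
        At fig: go right to yew.
          yew is a leaf — visit yew.
      At pear: no right child.
    At fern: go right to hop.
      Visit hop.
      At hop: go left to iris.
        iris is a leaf — visit iris.
      At hop: go right to fir.
        Visit fir.
        At fir: no left child.
        At fir: go right to sage.
          sage is a leaf — visit sage.
At bay: go right to poppy.
  Visit poppy.
  At poppy: go left to reed.
    Visit reed.
    At reed: go left to cedar.
      Visit cedar.
      At cedar: go left to moss.
        moss is a leaf — visit moss.
      At cedar: no right child.
    At reed: no right child.
  At poppy: go right to daisy.
    daisy is a leaf — visit daisy.

bay, ash, mint, fern, pear, fig, yew, hop, iris, fir, sage, poppy, reed, cedar, moss, daisy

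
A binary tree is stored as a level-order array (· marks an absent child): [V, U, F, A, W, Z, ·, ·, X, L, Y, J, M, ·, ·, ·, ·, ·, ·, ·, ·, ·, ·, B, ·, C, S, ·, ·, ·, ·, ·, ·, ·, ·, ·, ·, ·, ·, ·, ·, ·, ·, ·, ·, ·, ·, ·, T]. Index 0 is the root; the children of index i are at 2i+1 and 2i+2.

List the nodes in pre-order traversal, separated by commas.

V, U, A, X, W, L, Y, F, Z, J, B, T, M, C, S

Pre-order visits the node, then its left subtree, then its right subtree.
Visit V.
At V: go left to U.
  Visit U.
  At U: go left to A.
    Visit A.
    At A: no left child.
    At A: go right to X.
      X is a leaf — visit X.
  At U: go right to W.
    Visit W.
    At W: go left to L.
      L is a leaf — visit L.
    At W: go right to Y.
      Y is a leaf — visit Y.
At V: go right to F.
  Visit F.
  At F: go left to Z.
    Visit Z.
    At Z: go left to J.
      Visit J.
      At J: go left to B.
        Visit B.
        At B: no left child.
        At B: go right to T.
          T is a leaf — visit T.
      At J: no right child.
    At Z: go right to M.
      Visit M.
      At M: go left to C.
        C is a leaf — visit C.
      At M: go right to S.
        S is a leaf — visit S.
  At F: no right child.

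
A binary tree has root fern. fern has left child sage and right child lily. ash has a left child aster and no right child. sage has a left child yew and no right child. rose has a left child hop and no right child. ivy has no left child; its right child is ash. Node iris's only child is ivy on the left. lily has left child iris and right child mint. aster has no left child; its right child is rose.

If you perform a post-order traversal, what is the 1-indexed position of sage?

Post-order visits the left subtree, then the right subtree, then the node.
At fern: go left to sage.
  At sage: go left to yew.
    yew is a leaf — visit yew.
  At sage: no right child.
  Visit sage.
At fern: go right to lily.
  At lily: go left to iris.
    At iris: go left to ivy.
      At ivy: no left child.
      At ivy: go right to ash.
        At ash: go left to aster.
          At aster: no left child.
          At aster: go right to rose.
            At rose: go left to hop.
              hop is a leaf — visit hop.
            At rose: no right child.
            Visit rose.
          Visit aster.
        At ash: no right child.
        Visit ash.
      Visit ivy.
    At iris: no right child.
    Visit iris.
  At lily: go right to mint.
    mint is a leaf — visit mint.
  Visit lily.
Visit fern.
Full post-order sequence: yew, sage, hop, rose, aster, ash, ivy, iris, mint, lily, fern.

2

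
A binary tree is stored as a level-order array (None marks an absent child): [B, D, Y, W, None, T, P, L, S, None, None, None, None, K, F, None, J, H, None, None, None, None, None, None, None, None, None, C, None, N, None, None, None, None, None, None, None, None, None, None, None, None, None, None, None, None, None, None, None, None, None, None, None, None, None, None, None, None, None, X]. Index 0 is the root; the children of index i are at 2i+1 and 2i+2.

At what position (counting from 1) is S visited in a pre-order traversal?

Pre-order visits the node, then its left subtree, then its right subtree.
Visit B.
At B: go left to D.
  Visit D.
  At D: go left to W.
    Visit W.
    At W: go left to L.
      Visit L.
      At L: no left child.
      At L: go right to J.
        J is a leaf — visit J.
    At W: go right to S.
      Visit S.
      At S: go left to H.
        H is a leaf — visit H.
      At S: no right child.
  At D: no right child.
At B: go right to Y.
  Visit Y.
  At Y: go left to T.
    T is a leaf — visit T.
  At Y: go right to P.
    Visit P.
    At P: go left to K.
      Visit K.
      At K: go left to C.
        C is a leaf — visit C.
      At K: no right child.
    At P: go right to F.
      Visit F.
      At F: go left to N.
        Visit N.
        At N: go left to X.
          X is a leaf — visit X.
        At N: no right child.
      At F: no right child.
Full pre-order sequence: B, D, W, L, J, S, H, Y, T, P, K, C, F, N, X.

6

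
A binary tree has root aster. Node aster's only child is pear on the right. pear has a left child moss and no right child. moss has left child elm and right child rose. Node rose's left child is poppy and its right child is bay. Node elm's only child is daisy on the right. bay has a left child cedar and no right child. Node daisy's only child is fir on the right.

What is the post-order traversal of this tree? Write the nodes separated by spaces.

Post-order visits the left subtree, then the right subtree, then the node.
At aster: no left child.
At aster: go right to pear.
  At pear: go left to moss.
    At moss: go left to elm.
      At elm: no left child.
      At elm: go right to daisy.
        At daisy: no left child.
        At daisy: go right to fir.
          fir is a leaf — visit fir.
        Visit daisy.
      Visit elm.
    At moss: go right to rose.
      At rose: go left to poppy.
        poppy is a leaf — visit poppy.
      At rose: go right to bay.
        At bay: go left to cedar.
          cedar is a leaf — visit cedar.
        At bay: no right child.
        Visit bay.
      Visit rose.
    Visit moss.
  At pear: no right child.
  Visit pear.
Visit aster.

fir daisy elm poppy cedar bay rose moss pear aster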